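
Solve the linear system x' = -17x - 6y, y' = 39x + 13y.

Coefficient matrix A = [[-17, -6], [39, 13]].
Characteristic polynomial det(A - λI) = λ^2 + 4λ + 13 = 0.
Eigenvalues λ = -2 ± 3i (complex conjugate pair).
For λ=-2+3i: an eigenvector is (1,-3) - i(1,-2) = (1 - i, -3 + 2i).
A real fundamental pair from Re and Im of e^((-2+3i)t)v: X_1 = e^(-2t)(cos(3t)·(1,-3) + sin(3t)·(1,-2)), X_2 = e^(-2t)(sin(3t)·(1,-3) - cos(3t)·(1,-2)).
General solution: K_1X_1 + K_2X_2.

x(t) = K_1e^(-2t)sin(3t) + K_1e^(-2t)cos(3t) + K_2e^(-2t)sin(3t) - K_2e^(-2t)cos(3t), y(t) = -2K_1e^(-2t)sin(3t) - 3K_1e^(-2t)cos(3t) - 3K_2e^(-2t)sin(3t) + 2K_2e^(-2t)cos(3t)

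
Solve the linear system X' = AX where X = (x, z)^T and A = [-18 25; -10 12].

Coefficient matrix A = [[-18, 25], [-10, 12]].
Characteristic polynomial det(A - λI) = λ^2 + 6λ + 34 = 0.
Eigenvalues λ = -3 ± 5i (complex conjugate pair).
For λ=-3+5i: an eigenvector is (2,1) - i(-1,-1) = (2 + i, 1 + i).
A real fundamental pair from Re and Im of e^((-3+5i)t)v: X_1 = e^(-3t)(cos(5t)·(2,1) + sin(5t)·(-1,-1)), X_2 = e^(-3t)(sin(5t)·(2,1) - cos(5t)·(-1,-1)).
General solution: c_1X_1 + c_2X_2.

x(t) = -c_1e^(-3t)sin(5t) + 2c_1e^(-3t)cos(5t) + 2c_2e^(-3t)sin(5t) + c_2e^(-3t)cos(5t), z(t) = -c_1e^(-3t)sin(5t) + c_1e^(-3t)cos(5t) + c_2e^(-3t)sin(5t) + c_2e^(-3t)cos(5t)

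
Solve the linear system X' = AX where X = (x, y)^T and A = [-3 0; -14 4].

Coefficient matrix A = [[-3, 0], [-14, 4]].
Characteristic polynomial det(A - λI) = λ^2 - λ - 12 = 0.
Eigenvalues λ = -3, 4.
For λ=-3: (A-λI) row 2 is [-14, 7], so an eigenvector is (-1, -2).
For λ=4: (A-λI) row 1 is [-7, 0], so an eigenvector is (0, -1).
General solution: K_1e^(-3t)(-1,-2) + K_2e^(4t)(0,-1).

x(t) = -K_1e^(-3t), y(t) = -2K_1e^(-3t) - K_2e^(4t)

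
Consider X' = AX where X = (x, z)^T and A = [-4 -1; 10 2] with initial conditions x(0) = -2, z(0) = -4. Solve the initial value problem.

Coefficient matrix A = [[-4, -1], [10, 2]].
Characteristic polynomial det(A - λI) = λ^2 + 2λ + 2 = 0.
Eigenvalues λ = -1 ± i (complex conjugate pair).
For λ=-1+i: an eigenvector is (0,-1) - i(1,-3) = (0 - i, -1 + 3i).
A real fundamental pair from Re and Im of e^((-1+i)t)v: X_1 = e^(-t)(cos(t)·(0,-1) + sin(t)·(1,-3)), X_2 = e^(-t)(sin(t)·(0,-1) - cos(t)·(1,-3)).
General solution: K_1X_1 + K_2X_2.
Applying x(0)=-2, z(0)=-4 gives K_1=10, K_2=2.

x(t) = 10e^(-t)sin(t) - 2e^(-t)cos(t), z(t) = -32e^(-t)sin(t) - 4e^(-t)cos(t)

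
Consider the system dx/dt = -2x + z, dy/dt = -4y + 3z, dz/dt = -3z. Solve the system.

Coefficient matrix A = [[-2, 0, 1], [0, -4, 3], [0, 0, -3]].
det(A - λI) = 0 gives eigenvalues λ = -3, -4, -2.
For λ=-3: eigenvector (-1,3,1).
For λ=-4: eigenvector (0,1,0).
For λ=-2: eigenvector (-1,0,0).
General solution: c_1e^(-3t)(-1,3,1) + c_2e^(-4t)(0,1,0) + c_3e^(-2t)(-1,0,0).

x(t) = -c_1e^(-3t) - c_3e^(-2t), y(t) = 3c_1e^(-3t) + c_2e^(-4t), z(t) = c_1e^(-3t)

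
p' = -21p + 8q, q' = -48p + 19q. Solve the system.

p(t) = K_1e^(-5t) + K_2e^(3t), q(t) = 2K_1e^(-5t) + 3K_2e^(3t)

Coefficient matrix A = [[-21, 8], [-48, 19]].
Characteristic polynomial det(A - λI) = λ^2 + 2λ - 15 = 0.
Eigenvalues λ = -5, 3.
For λ=-5: (A-λI) row 1 is [-16, 8], so an eigenvector is (1, 2).
For λ=3: (A-λI) row 1 is [-24, 8], so an eigenvector is (1, 3).
General solution: K_1e^(-5t)(1,2) + K_2e^(3t)(1,3).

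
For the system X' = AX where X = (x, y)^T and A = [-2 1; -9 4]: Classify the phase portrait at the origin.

A = [[-2,1],[-9,4]]; det(A-λI) = λ^2 - 2λ + 1.
repeated λ = 1 with a single eigenvector.

unstable improper node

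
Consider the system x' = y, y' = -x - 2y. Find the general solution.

x(t) = c_1e^(-t) + c_2te^(-t) + 3c_2e^(-t), y(t) = -c_1e^(-t) - c_2te^(-t) - 2c_2e^(-t)

Coefficient matrix A = [[0, 1], [-1, -2]].
Characteristic polynomial det(A - λI) = λ^2 + 2λ + 1 = 0.
Single eigenvalue λ = -1 with algebraic multiplicity 2.
Eigenvector v = (1,-1); generalized eigenvector w with (A-λI)w=v is (3,-2).
General solution: e^(-t)[c_1·v + c_2·(t·v + w)].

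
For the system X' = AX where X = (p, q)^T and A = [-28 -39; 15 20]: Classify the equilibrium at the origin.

A = [[-28,-39],[15,20]]; det(A-λI) = λ^2 + 8λ + 25.
λ = -4 ± 3i: negative real part.

stable spiral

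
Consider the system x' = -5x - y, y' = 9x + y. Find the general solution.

Coefficient matrix A = [[-5, -1], [9, 1]].
Characteristic polynomial det(A - λI) = λ^2 + 4λ + 4 = 0.
Single eigenvalue λ = -2 with algebraic multiplicity 2.
Eigenvector v = (1,-3); generalized eigenvector w with (A-λI)w=v is (-1,2).
General solution: e^(-2t)[C_1·v + C_2·(t·v + w)].

x(t) = C_1e^(-2t) + C_2te^(-2t) - C_2e^(-2t), y(t) = -3C_1e^(-2t) - 3C_2te^(-2t) + 2C_2e^(-2t)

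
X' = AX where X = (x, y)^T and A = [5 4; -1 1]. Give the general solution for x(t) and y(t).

x(t) = 2K_1e^(3t) + 2K_2te^(3t) + 3K_2e^(3t), y(t) = -K_1e^(3t) - K_2te^(3t) - K_2e^(3t)

Coefficient matrix A = [[5, 4], [-1, 1]].
Characteristic polynomial det(A - λI) = λ^2 - 6λ + 9 = 0.
Single eigenvalue λ = 3 with algebraic multiplicity 2.
Eigenvector v = (2,-1); generalized eigenvector w with (A-λI)w=v is (3,-1).
General solution: e^(3t)[K_1·v + K_2·(t·v + w)].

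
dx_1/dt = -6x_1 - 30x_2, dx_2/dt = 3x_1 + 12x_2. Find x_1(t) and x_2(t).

x_1(t) = C_1e^(3t)sin(3t) + 3C_1e^(3t)cos(3t) + 3C_2e^(3t)sin(3t) - C_2e^(3t)cos(3t), x_2(t) = -C_1e^(3t)cos(3t) - C_2e^(3t)sin(3t)

Coefficient matrix A = [[-6, -30], [3, 12]].
Characteristic polynomial det(A - λI) = λ^2 - 6λ + 18 = 0.
Eigenvalues λ = 3 ± 3i (complex conjugate pair).
For λ=3+3i: an eigenvector is (3,-1) - i(1,0) = (3 - i, -1).
A real fundamental pair from Re and Im of e^((3+3i)t)v: X_1 = e^(3t)(cos(3t)·(3,-1) + sin(3t)·(1,0)), X_2 = e^(3t)(sin(3t)·(3,-1) - cos(3t)·(1,0)).
General solution: C_1X_1 + C_2X_2.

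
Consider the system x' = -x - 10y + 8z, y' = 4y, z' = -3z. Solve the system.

x(t) = -4K_1e^(-3t) - 2K_2e^(4t) + K_3e^(-t), y(t) = K_2e^(4t), z(t) = K_1e^(-3t)

Coefficient matrix A = [[-1, -10, 8], [0, 4, 0], [0, 0, -3]].
det(A - λI) = 0 gives eigenvalues λ = -3, 4, -1.
For λ=-3: eigenvector (-4,0,1).
For λ=4: eigenvector (-2,1,0).
For λ=-1: eigenvector (1,0,0).
General solution: K_1e^(-3t)(-4,0,1) + K_2e^(4t)(-2,1,0) + K_3e^(-t)(1,0,0).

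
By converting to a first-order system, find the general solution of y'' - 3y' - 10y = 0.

Let x_1 = y, x_2 = y'. Then x_1' = x_2 and x_2' = 10x_1 + 3x_2.
A = [[0,1],[10,3]]; det(A-λI) = λ^2 - 3λ - 10.
Eigenvalues λ = 5, -2 with eigenvectors (1,5), (1,-2).

y(t) = c_1e^(5t) + c_2e^(-2t)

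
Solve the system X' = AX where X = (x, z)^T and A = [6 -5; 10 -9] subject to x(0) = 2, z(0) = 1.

Coefficient matrix A = [[6, -5], [10, -9]].
Characteristic polynomial det(A - λI) = λ^2 + 3λ - 4 = 0.
Eigenvalues λ = 1, -4.
For λ=1: (A-λI) row 1 is [5, -5], so an eigenvector is (-1, -1).
For λ=-4: (A-λI) row 1 is [10, -5], so an eigenvector is (1, 2).
General solution: C_1e^(t)(-1,-1) + C_2e^(-4t)(1,2).
Applying x(0)=2, z(0)=1 gives C_1=-3, C_2=-1.

x(t) = 3e^(t) - e^(-4t), z(t) = 3e^(t) - 2e^(-4t)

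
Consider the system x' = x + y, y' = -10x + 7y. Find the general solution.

Coefficient matrix A = [[1, 1], [-10, 7]].
Characteristic polynomial det(A - λI) = λ^2 - 8λ + 17 = 0.
Eigenvalues λ = 4 ± i (complex conjugate pair).
For λ=4+i: an eigenvector is (0,1) - i(1,3) = (0 - i, 1 - 3i).
A real fundamental pair from Re and Im of e^((4+i)t)v: X_1 = e^(4t)(cos(t)·(0,1) + sin(t)·(1,3)), X_2 = e^(4t)(sin(t)·(0,1) - cos(t)·(1,3)).
General solution: K_1X_1 + K_2X_2.

x(t) = K_1e^(4t)sin(t) - K_2e^(4t)cos(t), y(t) = 3K_1e^(4t)sin(t) + K_1e^(4t)cos(t) + K_2e^(4t)sin(t) - 3K_2e^(4t)cos(t)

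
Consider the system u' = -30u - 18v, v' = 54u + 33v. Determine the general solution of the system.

u(t) = 2c_1e^(-3t) + c_2e^(6t), v(t) = -3c_1e^(-3t) - 2c_2e^(6t)

Coefficient matrix A = [[-30, -18], [54, 33]].
Characteristic polynomial det(A - λI) = λ^2 - 3λ - 18 = 0.
Eigenvalues λ = -3, 6.
For λ=-3: (A-λI) row 1 is [-27, -18], so an eigenvector is (2, -3).
For λ=6: (A-λI) row 1 is [-36, -18], so an eigenvector is (1, -2).
General solution: c_1e^(-3t)(2,-3) + c_2e^(6t)(1,-2).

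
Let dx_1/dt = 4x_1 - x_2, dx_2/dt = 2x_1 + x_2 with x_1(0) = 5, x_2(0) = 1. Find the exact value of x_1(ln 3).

207

A = [[4,-1],[2,1]]; eigenvalues λ = 2, 3.
Eigenvectors: (-1,-2) for λ=2, (1,1) for λ=3.
From the initial condition, c_1 = 4, c_2 = 9.
x_1(ln 3) = (4)(3^2)(-1) + (9)(3^3)(1) = 207.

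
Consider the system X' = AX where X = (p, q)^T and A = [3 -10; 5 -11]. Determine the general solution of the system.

Coefficient matrix A = [[3, -10], [5, -11]].
Characteristic polynomial det(A - λI) = λ^2 + 8λ + 17 = 0.
Eigenvalues λ = -4 ± i (complex conjugate pair).
For λ=-4+i: an eigenvector is (1,1) - i(-3,-2) = (1 + 3i, 1 + 2i).
A real fundamental pair from Re and Im of e^((-4+i)t)v: X_1 = e^(-4t)(cos(t)·(1,1) + sin(t)·(-3,-2)), X_2 = e^(-4t)(sin(t)·(1,1) - cos(t)·(-3,-2)).
General solution: K_1X_1 + K_2X_2.

p(t) = -3K_1e^(-4t)sin(t) + K_1e^(-4t)cos(t) + K_2e^(-4t)sin(t) + 3K_2e^(-4t)cos(t), q(t) = -2K_1e^(-4t)sin(t) + K_1e^(-4t)cos(t) + K_2e^(-4t)sin(t) + 2K_2e^(-4t)cos(t)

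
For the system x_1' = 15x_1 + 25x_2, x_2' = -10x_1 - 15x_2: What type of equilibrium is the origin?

A = [[15,25],[-10,-15]]; det(A-λI) = λ^2 + 25.
λ = 0 ± 5i: zero real part.

center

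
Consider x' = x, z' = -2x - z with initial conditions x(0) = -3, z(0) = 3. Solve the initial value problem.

x(t) = -3e^(t), z(t) = 3e^(t)

Coefficient matrix A = [[1, 0], [-2, -1]].
Characteristic polynomial det(A - λI) = λ^2 - 1 = 0.
Eigenvalues λ = -1, 1.
For λ=-1: (A-λI) row 1 is [2, 0], so an eigenvector is (0, -1).
For λ=1: (A-λI) row 2 is [-2, -2], so an eigenvector is (-1, 1).
General solution: C_1e^(-t)(0,-1) + C_2e^(t)(-1,1).
Applying x(0)=-3, z(0)=3 gives C_1=0, C_2=3.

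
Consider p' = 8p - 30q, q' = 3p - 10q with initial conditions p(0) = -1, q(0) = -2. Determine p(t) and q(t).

Coefficient matrix A = [[8, -30], [3, -10]].
Characteristic polynomial det(A - λI) = λ^2 + 2λ + 10 = 0.
Eigenvalues λ = -1 ± 3i (complex conjugate pair).
For λ=-1+3i: an eigenvector is (-1,0) - i(-3,-1) = (-1 + 3i, 0 + i).
A real fundamental pair from Re and Im of e^((-1+3i)t)v: X_1 = e^(-t)(cos(3t)·(-1,0) + sin(3t)·(-3,-1)), X_2 = e^(-t)(sin(3t)·(-1,0) - cos(3t)·(-3,-1)).
General solution: K_1X_1 + K_2X_2.
Applying p(0)=-1, q(0)=-2 gives K_1=-5, K_2=-2.

p(t) = 17e^(-t)sin(3t) - e^(-t)cos(3t), q(t) = 5e^(-t)sin(3t) - 2e^(-t)cos(3t)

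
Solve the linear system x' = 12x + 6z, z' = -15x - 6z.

x(t) = -C_1e^(3t)sin(3t) - C_1e^(3t)cos(3t) - C_2e^(3t)sin(3t) + C_2e^(3t)cos(3t), z(t) = 2C_1e^(3t)sin(3t) + C_1e^(3t)cos(3t) + C_2e^(3t)sin(3t) - 2C_2e^(3t)cos(3t)

Coefficient matrix A = [[12, 6], [-15, -6]].
Characteristic polynomial det(A - λI) = λ^2 - 6λ + 18 = 0.
Eigenvalues λ = 3 ± 3i (complex conjugate pair).
For λ=3+3i: an eigenvector is (-1,1) - i(-1,2) = (-1 + i, 1 - 2i).
A real fundamental pair from Re and Im of e^((3+3i)t)v: X_1 = e^(3t)(cos(3t)·(-1,1) + sin(3t)·(-1,2)), X_2 = e^(3t)(sin(3t)·(-1,1) - cos(3t)·(-1,2)).
General solution: C_1X_1 + C_2X_2.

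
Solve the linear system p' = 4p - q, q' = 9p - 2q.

p(t) = C_1e^(t) + C_2te^(t) + C_2e^(t), q(t) = 3C_1e^(t) + 3C_2te^(t) + 2C_2e^(t)

Coefficient matrix A = [[4, -1], [9, -2]].
Characteristic polynomial det(A - λI) = λ^2 - 2λ + 1 = 0.
Single eigenvalue λ = 1 with algebraic multiplicity 2.
Eigenvector v = (1,3); generalized eigenvector w with (A-λI)w=v is (1,2).
General solution: e^(t)[C_1·v + C_2·(t·v + w)].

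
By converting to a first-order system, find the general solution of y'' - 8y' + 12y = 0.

Let x_1 = y, x_2 = y'. Then x_1' = x_2 and x_2' = -12x_1 + 8x_2.
A = [[0,1],[-12,8]]; det(A-λI) = λ^2 - 8λ + 12.
Eigenvalues λ = 2, 6 with eigenvectors (1,2), (1,6).

y(t) = c_1e^(2t) + c_2e^(6t)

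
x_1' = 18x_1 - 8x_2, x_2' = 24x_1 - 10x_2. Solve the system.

x_1(t) = c_1e^(2t) + 2c_2e^(6t), x_2(t) = 2c_1e^(2t) + 3c_2e^(6t)

Coefficient matrix A = [[18, -8], [24, -10]].
Characteristic polynomial det(A - λI) = λ^2 - 8λ + 12 = 0.
Eigenvalues λ = 2, 6.
For λ=2: (A-λI) row 1 is [16, -8], so an eigenvector is (1, 2).
For λ=6: (A-λI) row 1 is [12, -8], so an eigenvector is (2, 3).
General solution: c_1e^(2t)(1,2) + c_2e^(6t)(2,3).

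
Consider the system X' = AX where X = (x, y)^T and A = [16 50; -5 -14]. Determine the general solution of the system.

Coefficient matrix A = [[16, 50], [-5, -14]].
Characteristic polynomial det(A - λI) = λ^2 - 2λ + 26 = 0.
Eigenvalues λ = 1 ± 5i (complex conjugate pair).
For λ=1+5i: an eigenvector is (3,-1) - i(-1,0) = (3 + i, -1).
A real fundamental pair from Re and Im of e^((1+5i)t)v: X_1 = e^(t)(cos(5t)·(3,-1) + sin(5t)·(-1,0)), X_2 = e^(t)(sin(5t)·(3,-1) - cos(5t)·(-1,0)).
General solution: C_1X_1 + C_2X_2.

x(t) = -C_1e^(t)sin(5t) + 3C_1e^(t)cos(5t) + 3C_2e^(t)sin(5t) + C_2e^(t)cos(5t), y(t) = -C_1e^(t)cos(5t) - C_2e^(t)sin(5t)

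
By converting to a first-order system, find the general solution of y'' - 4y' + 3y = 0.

y(t) = c_1e^(t) + c_2e^(3t)

Let x_1 = y, x_2 = y'. Then x_1' = x_2 and x_2' = -3x_1 + 4x_2.
A = [[0,1],[-3,4]]; det(A-λI) = λ^2 - 4λ + 3.
Eigenvalues λ = 1, 3 with eigenvectors (1,1), (1,3).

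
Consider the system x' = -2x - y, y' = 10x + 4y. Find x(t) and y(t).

x(t) = -C_1e^(t)cos(t) - C_2e^(t)sin(t), y(t) = -C_1e^(t)sin(t) + 3C_1e^(t)cos(t) + 3C_2e^(t)sin(t) + C_2e^(t)cos(t)

Coefficient matrix A = [[-2, -1], [10, 4]].
Characteristic polynomial det(A - λI) = λ^2 - 2λ + 2 = 0.
Eigenvalues λ = 1 ± i (complex conjugate pair).
For λ=1+i: an eigenvector is (-1,3) - i(0,-1) = (-1, 3 + i).
A real fundamental pair from Re and Im of e^((1+i)t)v: X_1 = e^(t)(cos(t)·(-1,3) + sin(t)·(0,-1)), X_2 = e^(t)(sin(t)·(-1,3) - cos(t)·(0,-1)).
General solution: C_1X_1 + C_2X_2.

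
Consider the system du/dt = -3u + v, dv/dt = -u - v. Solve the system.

u(t) = K_1e^(-2t) + K_2te^(-2t) + K_2e^(-2t), v(t) = K_1e^(-2t) + K_2te^(-2t) + 2K_2e^(-2t)

Coefficient matrix A = [[-3, 1], [-1, -1]].
Characteristic polynomial det(A - λI) = λ^2 + 4λ + 4 = 0.
Single eigenvalue λ = -2 with algebraic multiplicity 2.
Eigenvector v = (1,1); generalized eigenvector w with (A-λI)w=v is (1,2).
General solution: e^(-2t)[K_1·v + K_2·(t·v + w)].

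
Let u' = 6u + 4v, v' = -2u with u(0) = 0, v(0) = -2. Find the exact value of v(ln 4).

A = [[6,4],[-2,0]]; eigenvalues λ = 2, 4.
Eigenvectors: (-1,1) for λ=2, (-2,1) for λ=4.
From the initial condition, c_1 = -4, c_2 = 2.
v(ln 4) = (-4)(4^2)(1) + (2)(4^4)(1) = 448.

448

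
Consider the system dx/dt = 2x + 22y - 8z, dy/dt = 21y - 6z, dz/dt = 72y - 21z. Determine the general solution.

Coefficient matrix A = [[2, 22, -8], [0, 21, -6], [0, 72, -21]].
det(A - λI) = 0 gives eigenvalues λ = -3, 3, 2.
For λ=-3: eigenvector (2,1,4).
For λ=3: eigenvector (-2,1,3).
For λ=2: eigenvector (1,0,0).
General solution: c_1e^(-3t)(2,1,4) + c_2e^(3t)(-2,1,3) + c_3e^(2t)(1,0,0).

x(t) = 2c_1e^(-3t) - 2c_2e^(3t) + c_3e^(2t), y(t) = c_1e^(-3t) + c_2e^(3t), z(t) = 4c_1e^(-3t) + 3c_2e^(3t)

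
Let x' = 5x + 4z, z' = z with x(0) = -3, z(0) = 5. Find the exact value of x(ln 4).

A = [[5,4],[0,1]]; eigenvalues λ = 5, 1.
Eigenvectors: (-1,0) for λ=5, (1,-1) for λ=1.
From the initial condition, c_1 = -2, c_2 = -5.
x(ln 4) = (-2)(4^5)(-1) + (-5)(4^1)(1) = 2028.

2028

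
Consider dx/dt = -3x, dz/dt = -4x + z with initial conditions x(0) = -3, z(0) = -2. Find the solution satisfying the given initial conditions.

Coefficient matrix A = [[-3, 0], [-4, 1]].
Characteristic polynomial det(A - λI) = λ^2 + 2λ - 3 = 0.
Eigenvalues λ = -3, 1.
For λ=-3: (A-λI) row 2 is [-4, 4], so an eigenvector is (1, 1).
For λ=1: (A-λI) row 1 is [-4, 0], so an eigenvector is (0, -1).
General solution: K_1e^(-3t)(1,1) + K_2e^(t)(0,-1).
Applying x(0)=-3, z(0)=-2 gives K_1=-3, K_2=-1.

x(t) = -3e^(-3t), z(t) = e^(t) - 3e^(-3t)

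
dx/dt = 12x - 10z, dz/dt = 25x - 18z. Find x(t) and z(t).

Coefficient matrix A = [[12, -10], [25, -18]].
Characteristic polynomial det(A - λI) = λ^2 + 6λ + 34 = 0.
Eigenvalues λ = -3 ± 5i (complex conjugate pair).
For λ=-3+5i: an eigenvector is (-1,-1) - i(-1,-2) = (-1 + i, -1 + 2i).
A real fundamental pair from Re and Im of e^((-3+5i)t)v: X_1 = e^(-3t)(cos(5t)·(-1,-1) + sin(5t)·(-1,-2)), X_2 = e^(-3t)(sin(5t)·(-1,-1) - cos(5t)·(-1,-2)).
General solution: K_1X_1 + K_2X_2.

x(t) = -K_1e^(-3t)sin(5t) - K_1e^(-3t)cos(5t) - K_2e^(-3t)sin(5t) + K_2e^(-3t)cos(5t), z(t) = -2K_1e^(-3t)sin(5t) - K_1e^(-3t)cos(5t) - K_2e^(-3t)sin(5t) + 2K_2e^(-3t)cos(5t)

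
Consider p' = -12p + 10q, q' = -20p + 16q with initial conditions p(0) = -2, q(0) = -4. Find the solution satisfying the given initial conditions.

Coefficient matrix A = [[-12, 10], [-20, 16]].
Characteristic polynomial det(A - λI) = λ^2 - 4λ + 8 = 0.
Eigenvalues λ = 2 ± 2i (complex conjugate pair).
For λ=2+2i: an eigenvector is (1,1) - i(-2,-3) = (1 + 2i, 1 + 3i).
A real fundamental pair from Re and Im of e^((2+2i)t)v: X_1 = e^(2t)(cos(2t)·(1,1) + sin(2t)·(-2,-3)), X_2 = e^(2t)(sin(2t)·(1,1) - cos(2t)·(-2,-3)).
General solution: C_1X_1 + C_2X_2.
Applying p(0)=-2, q(0)=-4 gives C_1=2, C_2=-2.

p(t) = -6e^(2t)sin(2t) - 2e^(2t)cos(2t), q(t) = -8e^(2t)sin(2t) - 4e^(2t)cos(2t)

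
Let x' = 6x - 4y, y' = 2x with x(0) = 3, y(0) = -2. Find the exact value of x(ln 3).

A = [[6,-4],[2,0]]; eigenvalues λ = 2, 4.
Eigenvectors: (-1,-1) for λ=2, (-2,-1) for λ=4.
From the initial condition, c_1 = 7, c_2 = -5.
x(ln 3) = (7)(3^2)(-1) + (-5)(3^4)(-2) = 747.

747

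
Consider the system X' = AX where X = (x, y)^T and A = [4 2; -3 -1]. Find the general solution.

Coefficient matrix A = [[4, 2], [-3, -1]].
Characteristic polynomial det(A - λI) = λ^2 - 3λ + 2 = 0.
Eigenvalues λ = 1, 2.
For λ=1: (A-λI) row 1 is [3, 2], so an eigenvector is (-2, 3).
For λ=2: (A-λI) row 1 is [2, 2], so an eigenvector is (-1, 1).
General solution: C_1e^(t)(-2,3) + C_2e^(2t)(-1,1).

x(t) = -2C_1e^(t) - C_2e^(2t), y(t) = 3C_1e^(t) + C_2e^(2t)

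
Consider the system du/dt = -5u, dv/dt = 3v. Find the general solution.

u(t) = -c_2e^(-5t), v(t) = c_1e^(3t)

Coefficient matrix A = [[-5, 0], [0, 3]].
Characteristic polynomial det(A - λI) = λ^2 + 2λ - 15 = 0.
Eigenvalues λ = 3, -5.
For λ=3: (A-λI) row 1 is [-8, 0], so an eigenvector is (0, 1).
For λ=-5: (A-λI) row 2 is [0, 8], so an eigenvector is (-1, 0).
General solution: c_1e^(3t)(0,1) + c_2e^(-5t)(-1,0).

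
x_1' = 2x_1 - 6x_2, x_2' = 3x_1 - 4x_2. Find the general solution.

Coefficient matrix A = [[2, -6], [3, -4]].
Characteristic polynomial det(A - λI) = λ^2 + 2λ + 10 = 0.
Eigenvalues λ = -1 ± 3i (complex conjugate pair).
For λ=-1+3i: an eigenvector is (1,1) - i(-1,0) = (1 + i, 1).
A real fundamental pair from Re and Im of e^((-1+3i)t)v: X_1 = e^(-t)(cos(3t)·(1,1) + sin(3t)·(-1,0)), X_2 = e^(-t)(sin(3t)·(1,1) - cos(3t)·(-1,0)).
General solution: K_1X_1 + K_2X_2.

x_1(t) = -K_1e^(-t)sin(3t) + K_1e^(-t)cos(3t) + K_2e^(-t)sin(3t) + K_2e^(-t)cos(3t), x_2(t) = K_1e^(-t)cos(3t) + K_2e^(-t)sin(3t)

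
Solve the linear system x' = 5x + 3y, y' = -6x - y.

Coefficient matrix A = [[5, 3], [-6, -1]].
Characteristic polynomial det(A - λI) = λ^2 - 4λ + 13 = 0.
Eigenvalues λ = 2 ± 3i (complex conjugate pair).
For λ=2+3i: an eigenvector is (1,-1) - i(0,-1) = (1, -1 + i).
A real fundamental pair from Re and Im of e^((2+3i)t)v: X_1 = e^(2t)(cos(3t)·(1,-1) + sin(3t)·(0,-1)), X_2 = e^(2t)(sin(3t)·(1,-1) - cos(3t)·(0,-1)).
General solution: K_1X_1 + K_2X_2.

x(t) = K_1e^(2t)cos(3t) + K_2e^(2t)sin(3t), y(t) = -K_1e^(2t)sin(3t) - K_1e^(2t)cos(3t) - K_2e^(2t)sin(3t) + K_2e^(2t)cos(3t)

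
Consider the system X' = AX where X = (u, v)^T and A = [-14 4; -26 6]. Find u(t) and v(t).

u(t) = -K_1e^(-4t)sin(2t) + K_1e^(-4t)cos(2t) + K_2e^(-4t)sin(2t) + K_2e^(-4t)cos(2t), v(t) = -3K_1e^(-4t)sin(2t) + 2K_1e^(-4t)cos(2t) + 2K_2e^(-4t)sin(2t) + 3K_2e^(-4t)cos(2t)

Coefficient matrix A = [[-14, 4], [-26, 6]].
Characteristic polynomial det(A - λI) = λ^2 + 8λ + 20 = 0.
Eigenvalues λ = -4 ± 2i (complex conjugate pair).
For λ=-4+2i: an eigenvector is (1,2) - i(-1,-3) = (1 + i, 2 + 3i).
A real fundamental pair from Re and Im of e^((-4+2i)t)v: X_1 = e^(-4t)(cos(2t)·(1,2) + sin(2t)·(-1,-3)), X_2 = e^(-4t)(sin(2t)·(1,2) - cos(2t)·(-1,-3)).
General solution: K_1X_1 + K_2X_2.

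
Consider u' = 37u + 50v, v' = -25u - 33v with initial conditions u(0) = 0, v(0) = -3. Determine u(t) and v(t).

Coefficient matrix A = [[37, 50], [-25, -33]].
Characteristic polynomial det(A - λI) = λ^2 - 4λ + 29 = 0.
Eigenvalues λ = 2 ± 5i (complex conjugate pair).
For λ=2+5i: an eigenvector is (-3,2) - i(-1,1) = (-3 + i, 2 - i).
A real fundamental pair from Re and Im of e^((2+5i)t)v: X_1 = e^(2t)(cos(5t)·(-3,2) + sin(5t)·(-1,1)), X_2 = e^(2t)(sin(5t)·(-3,2) - cos(5t)·(-1,1)).
General solution: c_1X_1 + c_2X_2.
Applying u(0)=0, v(0)=-3 gives c_1=3, c_2=9.

u(t) = -30e^(2t)sin(5t), v(t) = 21e^(2t)sin(5t) - 3e^(2t)cos(5t)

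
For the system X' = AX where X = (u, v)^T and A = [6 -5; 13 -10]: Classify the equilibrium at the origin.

stable spiral

A = [[6,-5],[13,-10]]; det(A-λI) = λ^2 + 4λ + 5.
λ = -2 ± i: negative real part.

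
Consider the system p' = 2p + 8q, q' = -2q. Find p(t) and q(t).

Coefficient matrix A = [[2, 8], [0, -2]].
Characteristic polynomial det(A - λI) = λ^2 - 4 = 0.
Eigenvalues λ = 2, -2.
For λ=2: (A-λI) row 1 is [0, 8], so an eigenvector is (-1, 0).
For λ=-2: (A-λI) row 1 is [4, 8], so an eigenvector is (-2, 1).
General solution: C_1e^(2t)(-1,0) + C_2e^(-2t)(-2,1).

p(t) = -C_1e^(2t) - 2C_2e^(-2t), q(t) = C_2e^(-2t)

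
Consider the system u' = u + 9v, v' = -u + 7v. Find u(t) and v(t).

u(t) = 3C_1e^(4t) + 3C_2te^(4t) - C_2e^(4t), v(t) = C_1e^(4t) + C_2te^(4t)

Coefficient matrix A = [[1, 9], [-1, 7]].
Characteristic polynomial det(A - λI) = λ^2 - 8λ + 16 = 0.
Single eigenvalue λ = 4 with algebraic multiplicity 2.
Eigenvector v = (3,1); generalized eigenvector w with (A-λI)w=v is (-1,0).
General solution: e^(4t)[C_1·v + C_2·(t·v + w)].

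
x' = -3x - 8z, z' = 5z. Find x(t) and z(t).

Coefficient matrix A = [[-3, -8], [0, 5]].
Characteristic polynomial det(A - λI) = λ^2 - 2λ - 15 = 0.
Eigenvalues λ = -3, 5.
For λ=-3: (A-λI) row 1 is [0, -8], so an eigenvector is (1, 0).
For λ=5: (A-λI) row 1 is [-8, -8], so an eigenvector is (1, -1).
General solution: K_1e^(-3t)(1,0) + K_2e^(5t)(1,-1).

x(t) = K_1e^(-3t) + K_2e^(5t), z(t) = -K_2e^(5t)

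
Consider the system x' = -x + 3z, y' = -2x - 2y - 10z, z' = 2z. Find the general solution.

x(t) = K_2e^(-t) + K_3e^(2t), y(t) = K_1e^(-2t) - 2K_2e^(-t) - 3K_3e^(2t), z(t) = K_3e^(2t)

Coefficient matrix A = [[-1, 0, 3], [-2, -2, -10], [0, 0, 2]].
det(A - λI) = 0 gives eigenvalues λ = -2, -1, 2.
For λ=-2: eigenvector (0,1,0).
For λ=-1: eigenvector (1,-2,0).
For λ=2: eigenvector (1,-3,1).
General solution: K_1e^(-2t)(0,1,0) + K_2e^(-t)(1,-2,0) + K_3e^(2t)(1,-3,1).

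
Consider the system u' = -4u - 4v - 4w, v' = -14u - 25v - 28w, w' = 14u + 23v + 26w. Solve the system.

u(t) = K_1e^(-4t) - 2K_3e^(-2t), v(t) = 2K_1e^(-4t) + K_2e^(3t), w(t) = -2K_1e^(-4t) - K_2e^(3t) + K_3e^(-2t)

Coefficient matrix A = [[-4, -4, -4], [-14, -25, -28], [14, 23, 26]].
det(A - λI) = 0 gives eigenvalues λ = -4, 3, -2.
For λ=-4: eigenvector (1,2,-2).
For λ=3: eigenvector (0,1,-1).
For λ=-2: eigenvector (-2,0,1).
General solution: K_1e^(-4t)(1,2,-2) + K_2e^(3t)(0,1,-1) + K_3e^(-2t)(-2,0,1).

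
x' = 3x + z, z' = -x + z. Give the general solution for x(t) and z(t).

x(t) = K_1e^(2t) + K_2te^(2t) - K_2e^(2t), z(t) = -K_1e^(2t) - K_2te^(2t) + 2K_2e^(2t)

Coefficient matrix A = [[3, 1], [-1, 1]].
Characteristic polynomial det(A - λI) = λ^2 - 4λ + 4 = 0.
Single eigenvalue λ = 2 with algebraic multiplicity 2.
Eigenvector v = (1,-1); generalized eigenvector w with (A-λI)w=v is (-1,2).
General solution: e^(2t)[K_1·v + K_2·(t·v + w)].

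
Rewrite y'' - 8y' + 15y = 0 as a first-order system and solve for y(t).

Let x_1 = y, x_2 = y'. Then x_1' = x_2 and x_2' = -15x_1 + 8x_2.
A = [[0,1],[-15,8]]; det(A-λI) = λ^2 - 8λ + 15.
Eigenvalues λ = 5, 3 with eigenvectors (1,5), (1,3).

y(t) = K_1e^(5t) + K_2e^(3t)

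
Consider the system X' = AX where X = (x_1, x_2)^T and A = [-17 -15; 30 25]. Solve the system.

Coefficient matrix A = [[-17, -15], [30, 25]].
Characteristic polynomial det(A - λI) = λ^2 - 8λ + 25 = 0.
Eigenvalues λ = 4 ± 3i (complex conjugate pair).
For λ=4+3i: an eigenvector is (1,-1) - i(-2,3) = (1 + 2i, -1 - 3i).
A real fundamental pair from Re and Im of e^((4+3i)t)v: X_1 = e^(4t)(cos(3t)·(1,-1) + sin(3t)·(-2,3)), X_2 = e^(4t)(sin(3t)·(1,-1) - cos(3t)·(-2,3)).
General solution: C_1X_1 + C_2X_2.

x_1(t) = -2C_1e^(4t)sin(3t) + C_1e^(4t)cos(3t) + C_2e^(4t)sin(3t) + 2C_2e^(4t)cos(3t), x_2(t) = 3C_1e^(4t)sin(3t) - C_1e^(4t)cos(3t) - C_2e^(4t)sin(3t) - 3C_2e^(4t)cos(3t)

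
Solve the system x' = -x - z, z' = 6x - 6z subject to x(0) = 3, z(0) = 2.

Coefficient matrix A = [[-1, -1], [6, -6]].
Characteristic polynomial det(A - λI) = λ^2 + 7λ + 12 = 0.
Eigenvalues λ = -3, -4.
For λ=-3: (A-λI) row 1 is [2, -1], so an eigenvector is (-1, -2).
For λ=-4: (A-λI) row 1 is [3, -1], so an eigenvector is (1, 3).
General solution: C_1e^(-3t)(-1,-2) + C_2e^(-4t)(1,3).
Applying x(0)=3, z(0)=2 gives C_1=-7, C_2=-4.

x(t) = 7e^(-3t) - 4e^(-4t), z(t) = 14e^(-3t) - 12e^(-4t)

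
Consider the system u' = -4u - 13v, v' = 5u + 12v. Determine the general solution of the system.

Coefficient matrix A = [[-4, -13], [5, 12]].
Characteristic polynomial det(A - λI) = λ^2 - 8λ + 17 = 0.
Eigenvalues λ = 4 ± i (complex conjugate pair).
For λ=4+i: an eigenvector is (3,-2) - i(2,-1) = (3 - 2i, -2 + i).
A real fundamental pair from Re and Im of e^((4+i)t)v: X_1 = e^(4t)(cos(t)·(3,-2) + sin(t)·(2,-1)), X_2 = e^(4t)(sin(t)·(3,-2) - cos(t)·(2,-1)).
General solution: K_1X_1 + K_2X_2.

u(t) = 2K_1e^(4t)sin(t) + 3K_1e^(4t)cos(t) + 3K_2e^(4t)sin(t) - 2K_2e^(4t)cos(t), v(t) = -K_1e^(4t)sin(t) - 2K_1e^(4t)cos(t) - 2K_2e^(4t)sin(t) + K_2e^(4t)cos(t)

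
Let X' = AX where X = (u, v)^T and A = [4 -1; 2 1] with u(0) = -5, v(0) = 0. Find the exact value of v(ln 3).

A = [[4,-1],[2,1]]; eigenvalues λ = 3, 2.
Eigenvectors: (-1,-1) for λ=3, (1,2) for λ=2.
From the initial condition, c_1 = 10, c_2 = 5.
v(ln 3) = (10)(3^3)(-1) + (5)(3^2)(2) = -180.

-180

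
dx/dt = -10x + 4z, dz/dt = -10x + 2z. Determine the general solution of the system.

Coefficient matrix A = [[-10, 4], [-10, 2]].
Characteristic polynomial det(A - λI) = λ^2 + 8λ + 20 = 0.
Eigenvalues λ = -4 ± 2i (complex conjugate pair).
For λ=-4+2i: an eigenvector is (-1,-2) - i(-1,-1) = (-1 + i, -2 + i).
A real fundamental pair from Re and Im of e^((-4+2i)t)v: X_1 = e^(-4t)(cos(2t)·(-1,-2) + sin(2t)·(-1,-1)), X_2 = e^(-4t)(sin(2t)·(-1,-2) - cos(2t)·(-1,-1)).
General solution: c_1X_1 + c_2X_2.

x(t) = -c_1e^(-4t)sin(2t) - c_1e^(-4t)cos(2t) - c_2e^(-4t)sin(2t) + c_2e^(-4t)cos(2t), z(t) = -c_1e^(-4t)sin(2t) - 2c_1e^(-4t)cos(2t) - 2c_2e^(-4t)sin(2t) + c_2e^(-4t)cos(2t)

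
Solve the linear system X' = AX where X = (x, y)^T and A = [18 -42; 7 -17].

Coefficient matrix A = [[18, -42], [7, -17]].
Characteristic polynomial det(A - λI) = λ^2 - λ - 12 = 0.
Eigenvalues λ = -3, 4.
For λ=-3: (A-λI) row 1 is [21, -42], so an eigenvector is (-2, -1).
For λ=4: (A-λI) row 1 is [14, -42], so an eigenvector is (-3, -1).
General solution: C_1e^(-3t)(-2,-1) + C_2e^(4t)(-3,-1).

x(t) = -2C_1e^(-3t) - 3C_2e^(4t), y(t) = -C_1e^(-3t) - C_2e^(4t)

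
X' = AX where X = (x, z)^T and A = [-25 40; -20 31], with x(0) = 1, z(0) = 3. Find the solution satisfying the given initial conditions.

Coefficient matrix A = [[-25, 40], [-20, 31]].
Characteristic polynomial det(A - λI) = λ^2 - 6λ + 25 = 0.
Eigenvalues λ = 3 ± 4i (complex conjugate pair).
For λ=3+4i: an eigenvector is (-3,-2) - i(1,1) = (-3 - i, -2 - i).
A real fundamental pair from Re and Im of e^((3+4i)t)v: X_1 = e^(3t)(cos(4t)·(-3,-2) + sin(4t)·(1,1)), X_2 = e^(3t)(sin(4t)·(-3,-2) - cos(4t)·(1,1)).
General solution: c_1X_1 + c_2X_2.
Applying x(0)=1, z(0)=3 gives c_1=2, c_2=-7.

x(t) = 23e^(3t)sin(4t) + e^(3t)cos(4t), z(t) = 16e^(3t)sin(4t) + 3e^(3t)cos(4t)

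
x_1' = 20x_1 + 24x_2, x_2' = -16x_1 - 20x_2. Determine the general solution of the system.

Coefficient matrix A = [[20, 24], [-16, -20]].
Characteristic polynomial det(A - λI) = λ^2 - 16 = 0.
Eigenvalues λ = -4, 4.
For λ=-4: (A-λI) row 1 is [24, 24], so an eigenvector is (-1, 1).
For λ=4: (A-λI) row 1 is [16, 24], so an eigenvector is (3, -2).
General solution: c_1e^(-4t)(-1,1) + c_2e^(4t)(3,-2).

x_1(t) = -c_1e^(-4t) + 3c_2e^(4t), x_2(t) = c_1e^(-4t) - 2c_2e^(4t)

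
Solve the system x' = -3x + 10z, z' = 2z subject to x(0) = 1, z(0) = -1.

Coefficient matrix A = [[-3, 10], [0, 2]].
Characteristic polynomial det(A - λI) = λ^2 + λ - 6 = 0.
Eigenvalues λ = 2, -3.
For λ=2: (A-λI) row 1 is [-5, 10], so an eigenvector is (-2, -1).
For λ=-3: (A-λI) row 1 is [0, 10], so an eigenvector is (-1, 0).
General solution: c_1e^(2t)(-2,-1) + c_2e^(-3t)(-1,0).
Applying x(0)=1, z(0)=-1 gives c_1=1, c_2=-3.

x(t) = -2e^(2t) + 3e^(-3t), z(t) = -e^(2t)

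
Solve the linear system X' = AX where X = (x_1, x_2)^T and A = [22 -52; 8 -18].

Coefficient matrix A = [[22, -52], [8, -18]].
Characteristic polynomial det(A - λI) = λ^2 - 4λ + 20 = 0.
Eigenvalues λ = 2 ± 4i (complex conjugate pair).
For λ=2+4i: an eigenvector is (-2,-1) - i(3,1) = (-2 - 3i, -1 - i).
A real fundamental pair from Re and Im of e^((2+4i)t)v: X_1 = e^(2t)(cos(4t)·(-2,-1) + sin(4t)·(3,1)), X_2 = e^(2t)(sin(4t)·(-2,-1) - cos(4t)·(3,1)).
General solution: c_1X_1 + c_2X_2.

x_1(t) = 3c_1e^(2t)sin(4t) - 2c_1e^(2t)cos(4t) - 2c_2e^(2t)sin(4t) - 3c_2e^(2t)cos(4t), x_2(t) = c_1e^(2t)sin(4t) - c_1e^(2t)cos(4t) - c_2e^(2t)sin(4t) - c_2e^(2t)cos(4t)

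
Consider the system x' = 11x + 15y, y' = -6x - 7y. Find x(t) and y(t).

x(t) = C_1e^(2t)sin(3t) + 2C_1e^(2t)cos(3t) + 2C_2e^(2t)sin(3t) - C_2e^(2t)cos(3t), y(t) = -C_1e^(2t)sin(3t) - C_1e^(2t)cos(3t) - C_2e^(2t)sin(3t) + C_2e^(2t)cos(3t)

Coefficient matrix A = [[11, 15], [-6, -7]].
Characteristic polynomial det(A - λI) = λ^2 - 4λ + 13 = 0.
Eigenvalues λ = 2 ± 3i (complex conjugate pair).
For λ=2+3i: an eigenvector is (2,-1) - i(1,-1) = (2 - i, -1 + i).
A real fundamental pair from Re and Im of e^((2+3i)t)v: X_1 = e^(2t)(cos(3t)·(2,-1) + sin(3t)·(1,-1)), X_2 = e^(2t)(sin(3t)·(2,-1) - cos(3t)·(1,-1)).
General solution: C_1X_1 + C_2X_2.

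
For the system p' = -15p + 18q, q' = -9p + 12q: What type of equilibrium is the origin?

A = [[-15,18],[-9,12]]; det(A-λI) = λ^2 + 3λ - 18.
λ = -6, 3: opposite signs.

saddle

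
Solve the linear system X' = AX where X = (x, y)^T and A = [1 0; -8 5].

x(t) = K_1e^(t), y(t) = 2K_1e^(t) - K_2e^(5t)

Coefficient matrix A = [[1, 0], [-8, 5]].
Characteristic polynomial det(A - λI) = λ^2 - 6λ + 5 = 0.
Eigenvalues λ = 1, 5.
For λ=1: (A-λI) row 2 is [-8, 4], so an eigenvector is (1, 2).
For λ=5: (A-λI) row 1 is [-4, 0], so an eigenvector is (0, -1).
General solution: K_1e^(t)(1,2) + K_2e^(5t)(0,-1).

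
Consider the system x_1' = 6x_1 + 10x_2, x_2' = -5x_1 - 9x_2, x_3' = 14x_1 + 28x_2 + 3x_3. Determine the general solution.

x_1(t) = c_1e^(-4t) + 2c_2e^(t), x_2(t) = -c_1e^(-4t) - c_2e^(t), x_3(t) = 2c_1e^(-4t) + c_3e^(3t)

Coefficient matrix A = [[6, 10, 0], [-5, -9, 0], [14, 28, 3]].
det(A - λI) = 0 gives eigenvalues λ = -4, 1, 3.
For λ=-4: eigenvector (1,-1,2).
For λ=1: eigenvector (2,-1,0).
For λ=3: eigenvector (0,0,1).
General solution: c_1e^(-4t)(1,-1,2) + c_2e^(t)(2,-1,0) + c_3e^(3t)(0,0,1).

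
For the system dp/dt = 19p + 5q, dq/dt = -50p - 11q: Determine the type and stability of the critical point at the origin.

A = [[19,5],[-50,-11]]; det(A-λI) = λ^2 - 8λ + 41.
λ = 4 ± 5i: positive real part.

unstable spiral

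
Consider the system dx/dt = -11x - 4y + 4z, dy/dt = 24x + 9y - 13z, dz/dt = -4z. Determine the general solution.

Coefficient matrix A = [[-11, -4, 4], [24, 9, -13], [0, 0, -4]].
det(A - λI) = 0 gives eigenvalues λ = -3, -4, 1.
For λ=-3: eigenvector (1,-2,0).
For λ=-4: eigenvector (0,1,1).
For λ=1: eigenvector (-1,3,0).
General solution: C_1e^(-3t)(1,-2,0) + C_2e^(-4t)(0,1,1) + C_3e^(t)(-1,3,0).

x(t) = C_1e^(-3t) - C_3e^(t), y(t) = -2C_1e^(-3t) + C_2e^(-4t) + 3C_3e^(t), z(t) = C_2e^(-4t)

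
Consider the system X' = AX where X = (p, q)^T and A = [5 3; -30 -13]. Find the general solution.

Coefficient matrix A = [[5, 3], [-30, -13]].
Characteristic polynomial det(A - λI) = λ^2 + 8λ + 25 = 0.
Eigenvalues λ = -4 ± 3i (complex conjugate pair).
For λ=-4+3i: an eigenvector is (-1,3) - i(0,1) = (-1, 3 - i).
A real fundamental pair from Re and Im of e^((-4+3i)t)v: X_1 = e^(-4t)(cos(3t)·(-1,3) + sin(3t)·(0,1)), X_2 = e^(-4t)(sin(3t)·(-1,3) - cos(3t)·(0,1)).
General solution: K_1X_1 + K_2X_2.

p(t) = -K_1e^(-4t)cos(3t) - K_2e^(-4t)sin(3t), q(t) = K_1e^(-4t)sin(3t) + 3K_1e^(-4t)cos(3t) + 3K_2e^(-4t)sin(3t) - K_2e^(-4t)cos(3t)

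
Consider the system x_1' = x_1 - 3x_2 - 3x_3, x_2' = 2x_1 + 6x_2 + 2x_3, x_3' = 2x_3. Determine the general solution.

x_1(t) = 3c_1e^(3t) - c_2e^(4t) + 3c_3e^(2t), x_2(t) = -2c_1e^(3t) + c_2e^(4t) - 2c_3e^(2t), x_3(t) = c_3e^(2t)

Coefficient matrix A = [[1, -3, -3], [2, 6, 2], [0, 0, 2]].
det(A - λI) = 0 gives eigenvalues λ = 3, 4, 2.
For λ=3: eigenvector (3,-2,0).
For λ=4: eigenvector (-1,1,0).
For λ=2: eigenvector (3,-2,1).
General solution: c_1e^(3t)(3,-2,0) + c_2e^(4t)(-1,1,0) + c_3e^(2t)(3,-2,1).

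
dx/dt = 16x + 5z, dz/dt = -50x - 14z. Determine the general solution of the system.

Coefficient matrix A = [[16, 5], [-50, -14]].
Characteristic polynomial det(A - λI) = λ^2 - 2λ + 26 = 0.
Eigenvalues λ = 1 ± 5i (complex conjugate pair).
For λ=1+5i: an eigenvector is (1,-3) - i(0,-1) = (1, -3 + i).
A real fundamental pair from Re and Im of e^((1+5i)t)v: X_1 = e^(t)(cos(5t)·(1,-3) + sin(5t)·(0,-1)), X_2 = e^(t)(sin(5t)·(1,-3) - cos(5t)·(0,-1)).
General solution: c_1X_1 + c_2X_2.

x(t) = c_1e^(t)cos(5t) + c_2e^(t)sin(5t), z(t) = -c_1e^(t)sin(5t) - 3c_1e^(t)cos(5t) - 3c_2e^(t)sin(5t) + c_2e^(t)cos(5t)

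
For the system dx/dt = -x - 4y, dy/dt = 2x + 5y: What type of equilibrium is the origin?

A = [[-1,-4],[2,5]]; det(A-λI) = λ^2 - 4λ + 3.
λ = 3, 1: both positive.

unstable node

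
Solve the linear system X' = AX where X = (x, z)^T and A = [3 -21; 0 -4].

Coefficient matrix A = [[3, -21], [0, -4]].
Characteristic polynomial det(A - λI) = λ^2 + λ - 12 = 0.
Eigenvalues λ = 3, -4.
For λ=3: (A-λI) row 1 is [0, -21], so an eigenvector is (1, 0).
For λ=-4: (A-λI) row 1 is [7, -21], so an eigenvector is (-3, -1).
General solution: C_1e^(3t)(1,0) + C_2e^(-4t)(-3,-1).

x(t) = C_1e^(3t) - 3C_2e^(-4t), z(t) = -C_2e^(-4t)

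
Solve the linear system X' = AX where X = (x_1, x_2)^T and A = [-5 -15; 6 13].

Coefficient matrix A = [[-5, -15], [6, 13]].
Characteristic polynomial det(A - λI) = λ^2 - 8λ + 25 = 0.
Eigenvalues λ = 4 ± 3i (complex conjugate pair).
For λ=4+3i: an eigenvector is (-1,1) - i(-2,1) = (-1 + 2i, 1 - i).
A real fundamental pair from Re and Im of e^((4+3i)t)v: X_1 = e^(4t)(cos(3t)·(-1,1) + sin(3t)·(-2,1)), X_2 = e^(4t)(sin(3t)·(-1,1) - cos(3t)·(-2,1)).
General solution: C_1X_1 + C_2X_2.

x_1(t) = -2C_1e^(4t)sin(3t) - C_1e^(4t)cos(3t) - C_2e^(4t)sin(3t) + 2C_2e^(4t)cos(3t), x_2(t) = C_1e^(4t)sin(3t) + C_1e^(4t)cos(3t) + C_2e^(4t)sin(3t) - C_2e^(4t)cos(3t)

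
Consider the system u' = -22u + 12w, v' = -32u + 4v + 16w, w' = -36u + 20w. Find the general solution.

Coefficient matrix A = [[-22, 0, 12], [-32, 4, 16], [-36, 0, 20]].
det(A - λI) = 0 gives eigenvalues λ = -4, 4, 2.
For λ=-4: eigenvector (2,2,3).
For λ=4: eigenvector (0,1,0).
For λ=2: eigenvector (1,0,2).
General solution: c_1e^(-4t)(2,2,3) + c_2e^(4t)(0,1,0) + c_3e^(2t)(1,0,2).

u(t) = 2c_1e^(-4t) + c_3e^(2t), v(t) = 2c_1e^(-4t) + c_2e^(4t), w(t) = 3c_1e^(-4t) + 2c_3e^(2t)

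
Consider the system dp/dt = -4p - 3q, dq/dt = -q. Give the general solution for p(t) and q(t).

p(t) = c_1e^(-4t) + c_2e^(-t), q(t) = -c_2e^(-t)

Coefficient matrix A = [[-4, -3], [0, -1]].
Characteristic polynomial det(A - λI) = λ^2 + 5λ + 4 = 0.
Eigenvalues λ = -4, -1.
For λ=-4: (A-λI) row 1 is [0, -3], so an eigenvector is (1, 0).
For λ=-1: (A-λI) row 1 is [-3, -3], so an eigenvector is (1, -1).
General solution: c_1e^(-4t)(1,0) + c_2e^(-t)(1,-1).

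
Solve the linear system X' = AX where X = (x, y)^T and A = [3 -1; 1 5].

Coefficient matrix A = [[3, -1], [1, 5]].
Characteristic polynomial det(A - λI) = λ^2 - 8λ + 16 = 0.
Single eigenvalue λ = 4 with algebraic multiplicity 2.
Eigenvector v = (-1,1); generalized eigenvector w with (A-λI)w=v is (0,1).
General solution: e^(4t)[c_1·v + c_2·(t·v + w)].

x(t) = -c_1e^(4t) - c_2te^(4t), y(t) = c_1e^(4t) + c_2te^(4t) + c_2e^(4t)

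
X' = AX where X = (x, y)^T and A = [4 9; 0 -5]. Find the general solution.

Coefficient matrix A = [[4, 9], [0, -5]].
Characteristic polynomial det(A - λI) = λ^2 + λ - 20 = 0.
Eigenvalues λ = -5, 4.
For λ=-5: (A-λI) row 1 is [9, 9], so an eigenvector is (1, -1).
For λ=4: (A-λI) row 1 is [0, 9], so an eigenvector is (-1, 0).
General solution: C_1e^(-5t)(1,-1) + C_2e^(4t)(-1,0).

x(t) = C_1e^(-5t) - C_2e^(4t), y(t) = -C_1e^(-5t)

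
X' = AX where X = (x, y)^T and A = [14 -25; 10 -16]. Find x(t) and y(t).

x(t) = -C_1e^(-t)sin(5t) - 2C_1e^(-t)cos(5t) - 2C_2e^(-t)sin(5t) + C_2e^(-t)cos(5t), y(t) = -C_1e^(-t)sin(5t) - C_1e^(-t)cos(5t) - C_2e^(-t)sin(5t) + C_2e^(-t)cos(5t)

Coefficient matrix A = [[14, -25], [10, -16]].
Characteristic polynomial det(A - λI) = λ^2 + 2λ + 26 = 0.
Eigenvalues λ = -1 ± 5i (complex conjugate pair).
For λ=-1+5i: an eigenvector is (-2,-1) - i(-1,-1) = (-2 + i, -1 + i).
A real fundamental pair from Re and Im of e^((-1+5i)t)v: X_1 = e^(-t)(cos(5t)·(-2,-1) + sin(5t)·(-1,-1)), X_2 = e^(-t)(sin(5t)·(-2,-1) - cos(5t)·(-1,-1)).
General solution: C_1X_1 + C_2X_2.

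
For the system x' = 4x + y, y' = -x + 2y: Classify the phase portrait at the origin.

unstable improper node

A = [[4,1],[-1,2]]; det(A-λI) = λ^2 - 6λ + 9.
repeated λ = 3 with a single eigenvector.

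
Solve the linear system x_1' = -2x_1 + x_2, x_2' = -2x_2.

Coefficient matrix A = [[-2, 1], [0, -2]].
Characteristic polynomial det(A - λI) = λ^2 + 4λ + 4 = 0.
Single eigenvalue λ = -2 with algebraic multiplicity 2.
Eigenvector v = (1,0); generalized eigenvector w with (A-λI)w=v is (3,1).
General solution: e^(-2t)[K_1·v + K_2·(t·v + w)].

x_1(t) = K_1e^(-2t) + K_2te^(-2t) + 3K_2e^(-2t), x_2(t) = K_2e^(-2t)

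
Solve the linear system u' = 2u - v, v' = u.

u(t) = -c_1e^(t) - c_2te^(t), v(t) = -c_1e^(t) - c_2te^(t) + c_2e^(t)

Coefficient matrix A = [[2, -1], [1, 0]].
Characteristic polynomial det(A - λI) = λ^2 - 2λ + 1 = 0.
Single eigenvalue λ = 1 with algebraic multiplicity 2.
Eigenvector v = (-1,-1); generalized eigenvector w with (A-λI)w=v is (0,1).
General solution: e^(t)[c_1·v + c_2·(t·v + w)].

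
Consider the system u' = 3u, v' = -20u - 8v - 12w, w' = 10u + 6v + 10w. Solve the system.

Coefficient matrix A = [[3, 0, 0], [-20, -8, -12], [10, 6, 10]].
det(A - λI) = 0 gives eigenvalues λ = 3, 4, -2.
For λ=3: eigenvector (1,-4,2).
For λ=4: eigenvector (0,1,-1).
For λ=-2: eigenvector (0,2,-1).
General solution: K_1e^(3t)(1,-4,2) + K_2e^(4t)(0,1,-1) + K_3e^(-2t)(0,2,-1).

u(t) = K_1e^(3t), v(t) = -4K_1e^(3t) + K_2e^(4t) + 2K_3e^(-2t), w(t) = 2K_1e^(3t) - K_2e^(4t) - K_3e^(-2t)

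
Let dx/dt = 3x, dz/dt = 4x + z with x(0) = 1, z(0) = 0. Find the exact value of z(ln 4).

120

A = [[3,0],[4,1]]; eigenvalues λ = 1, 3.
Eigenvectors: (0,1) for λ=1, (-1,-2) for λ=3.
From the initial condition, c_1 = -2, c_2 = -1.
z(ln 4) = (-2)(4^1)(1) + (-1)(4^3)(-2) = 120.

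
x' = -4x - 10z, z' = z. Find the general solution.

Coefficient matrix A = [[-4, -10], [0, 1]].
Characteristic polynomial det(A - λI) = λ^2 + 3λ - 4 = 0.
Eigenvalues λ = 1, -4.
For λ=1: (A-λI) row 1 is [-5, -10], so an eigenvector is (2, -1).
For λ=-4: (A-λI) row 1 is [0, -10], so an eigenvector is (-1, 0).
General solution: C_1e^(t)(2,-1) + C_2e^(-4t)(-1,0).

x(t) = 2C_1e^(t) - C_2e^(-4t), z(t) = -C_1e^(t)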